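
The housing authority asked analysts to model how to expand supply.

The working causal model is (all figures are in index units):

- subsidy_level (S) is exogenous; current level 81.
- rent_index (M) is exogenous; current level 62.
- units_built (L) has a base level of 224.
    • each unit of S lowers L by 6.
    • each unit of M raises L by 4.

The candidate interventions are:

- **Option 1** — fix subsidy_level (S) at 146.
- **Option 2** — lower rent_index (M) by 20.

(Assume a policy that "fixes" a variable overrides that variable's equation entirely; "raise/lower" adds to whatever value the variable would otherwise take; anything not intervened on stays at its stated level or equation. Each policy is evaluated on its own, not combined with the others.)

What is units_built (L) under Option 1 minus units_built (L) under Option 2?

Option 1 (S := 146):
  S = 146
  M = 62
  L = 224 − 6·146 + 4·62 = -404
Option 2 (M − 20):
  S = 81
  M = 62 − 20 = 42
  L = 224 − 6·81 + 4·42 = -94
L: -404 − (-94) = -310

-310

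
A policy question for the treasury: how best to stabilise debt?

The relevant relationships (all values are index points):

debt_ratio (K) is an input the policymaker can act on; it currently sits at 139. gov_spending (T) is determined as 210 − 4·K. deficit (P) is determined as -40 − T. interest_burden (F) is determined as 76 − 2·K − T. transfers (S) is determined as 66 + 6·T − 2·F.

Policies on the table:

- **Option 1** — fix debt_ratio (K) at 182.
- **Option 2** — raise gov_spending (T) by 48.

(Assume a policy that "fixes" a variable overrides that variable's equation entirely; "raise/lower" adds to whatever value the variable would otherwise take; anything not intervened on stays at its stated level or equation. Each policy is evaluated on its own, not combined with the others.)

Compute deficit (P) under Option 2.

Option 2 (T + 48):
  K = 139
  T = 210 − 4·139 (+48 from intervention) = -298
  P = -40 − (-298) = 258

258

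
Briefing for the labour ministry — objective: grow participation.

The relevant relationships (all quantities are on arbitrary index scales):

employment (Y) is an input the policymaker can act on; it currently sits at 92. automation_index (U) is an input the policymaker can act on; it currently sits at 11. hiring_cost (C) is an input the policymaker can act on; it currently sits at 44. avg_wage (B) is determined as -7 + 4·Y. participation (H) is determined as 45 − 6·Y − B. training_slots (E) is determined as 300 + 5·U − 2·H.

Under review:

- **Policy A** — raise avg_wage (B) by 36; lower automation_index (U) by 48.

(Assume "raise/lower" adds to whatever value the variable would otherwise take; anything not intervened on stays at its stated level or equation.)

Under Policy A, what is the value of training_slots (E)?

Policy A (B + 36, U − 48):
  Y = 92
  U = 11 − 48 = -37
  B = -7 + 4·92 (+36 from intervention) = 397
  H = 45 − 6·92 − 397 = -904
  E = 300 + 5·(-37) − 2·(-904) = 1923

1923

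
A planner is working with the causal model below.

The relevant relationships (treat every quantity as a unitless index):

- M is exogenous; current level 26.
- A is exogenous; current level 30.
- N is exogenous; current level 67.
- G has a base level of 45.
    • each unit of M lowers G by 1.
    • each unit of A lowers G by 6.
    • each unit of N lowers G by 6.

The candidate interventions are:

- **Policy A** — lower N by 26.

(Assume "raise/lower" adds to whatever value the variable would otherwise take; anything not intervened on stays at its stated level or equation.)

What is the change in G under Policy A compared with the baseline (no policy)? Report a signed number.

156

Baseline:
  M = 26
  A = 30
  N = 67
  G = 45 − 26 − 6·30 − 6·67 = -563
Policy A (N − 26):
  M = 26
  A = 30
  N = 67 − 26 = 41
  G = 45 − 26 − 6·30 − 6·41 = -407
Change in G: -407 − (-563) = 156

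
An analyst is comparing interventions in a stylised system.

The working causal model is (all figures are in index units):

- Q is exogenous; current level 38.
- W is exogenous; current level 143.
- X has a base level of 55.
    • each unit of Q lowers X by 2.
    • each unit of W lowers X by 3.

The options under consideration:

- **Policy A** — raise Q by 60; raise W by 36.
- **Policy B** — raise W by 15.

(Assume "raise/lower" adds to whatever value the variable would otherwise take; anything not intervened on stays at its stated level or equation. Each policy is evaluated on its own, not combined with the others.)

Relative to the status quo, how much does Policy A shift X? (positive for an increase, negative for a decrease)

Baseline:
  Q = 38
  W = 143
  X = 55 − 2·38 − 3·143 = -450
Policy A (Q + 60, W + 36):
  Q = 38 + 60 = 98
  W = 143 + 36 = 179
  X = 55 − 2·98 − 3·179 = -678
Change in X: -678 − (-450) = -228

-228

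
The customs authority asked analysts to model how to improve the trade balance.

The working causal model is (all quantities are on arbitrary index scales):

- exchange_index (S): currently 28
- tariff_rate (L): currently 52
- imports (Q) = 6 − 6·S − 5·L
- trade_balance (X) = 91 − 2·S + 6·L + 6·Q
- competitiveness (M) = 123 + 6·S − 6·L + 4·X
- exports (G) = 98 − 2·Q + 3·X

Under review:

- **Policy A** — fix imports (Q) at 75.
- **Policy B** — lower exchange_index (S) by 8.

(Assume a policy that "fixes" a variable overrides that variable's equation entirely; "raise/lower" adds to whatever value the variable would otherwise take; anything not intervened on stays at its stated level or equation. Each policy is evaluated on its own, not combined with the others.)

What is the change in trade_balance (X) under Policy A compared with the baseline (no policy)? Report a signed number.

2982

Baseline:
  S = 28
  L = 52
  Q = 6 − 6·28 − 5·52 = -422
  X = 91 − 2·28 + 6·52 + 6·(-422) = -2185
Policy A (Q := 75):
  S = 28
  L = 52
  Q = 75
  X = 91 − 2·28 + 6·52 + 6·75 = 797
Change in X: 797 − (-2185) = 2982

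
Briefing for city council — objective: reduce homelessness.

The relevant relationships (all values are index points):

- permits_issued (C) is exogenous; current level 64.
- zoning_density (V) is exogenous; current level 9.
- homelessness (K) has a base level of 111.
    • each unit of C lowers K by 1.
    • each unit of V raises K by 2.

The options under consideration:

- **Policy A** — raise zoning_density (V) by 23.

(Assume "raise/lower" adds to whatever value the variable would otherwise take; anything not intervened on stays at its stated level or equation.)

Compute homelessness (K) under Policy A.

Policy A (V + 23):
  C = 64
  V = 9 + 23 = 32
  K = 111 − 64 + 2·32 = 111

111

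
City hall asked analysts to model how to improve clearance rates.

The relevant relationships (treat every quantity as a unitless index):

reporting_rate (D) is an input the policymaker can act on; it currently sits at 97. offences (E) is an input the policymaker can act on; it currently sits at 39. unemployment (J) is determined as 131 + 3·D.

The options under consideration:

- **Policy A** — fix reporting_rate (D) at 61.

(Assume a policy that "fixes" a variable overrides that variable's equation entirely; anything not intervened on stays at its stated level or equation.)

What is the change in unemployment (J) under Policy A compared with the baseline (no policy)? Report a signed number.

-108

Baseline:
  D = 97
  J = 131 + 3·97 = 422
Policy A (D := 61):
  D = 61
  J = 131 + 3·61 = 314
Change in J: 314 − 422 = -108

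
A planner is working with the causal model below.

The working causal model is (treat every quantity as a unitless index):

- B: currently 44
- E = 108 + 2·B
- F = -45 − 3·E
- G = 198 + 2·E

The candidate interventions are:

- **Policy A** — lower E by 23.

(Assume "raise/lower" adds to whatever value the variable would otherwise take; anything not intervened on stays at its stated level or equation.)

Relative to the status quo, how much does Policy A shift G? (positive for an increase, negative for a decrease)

Baseline:
  B = 44
  E = 108 + 2·44 = 196
  G = 198 + 2·196 = 590
Policy A (E − 23):
  B = 44
  E = 108 + 2·44 (−23 from intervention) = 173
  G = 198 + 2·173 = 544
Change in G: 544 − 590 = -46

-46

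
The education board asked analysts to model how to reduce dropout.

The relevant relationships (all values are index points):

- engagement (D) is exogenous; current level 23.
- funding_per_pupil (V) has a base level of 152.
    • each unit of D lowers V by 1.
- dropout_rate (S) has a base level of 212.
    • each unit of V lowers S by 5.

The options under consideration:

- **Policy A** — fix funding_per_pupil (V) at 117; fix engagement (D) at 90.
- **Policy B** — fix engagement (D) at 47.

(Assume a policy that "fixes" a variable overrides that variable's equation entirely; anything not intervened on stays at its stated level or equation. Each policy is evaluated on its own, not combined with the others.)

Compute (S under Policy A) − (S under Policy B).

Policy A (V := 117, D := 90):
  D = 90
  V = 117
  S = 212 − 5·117 = -373
Policy B (D := 47):
  D = 47
  V = 152 − 47 = 105
  S = 212 − 5·105 = -313
S: -373 − (-313) = -60

-60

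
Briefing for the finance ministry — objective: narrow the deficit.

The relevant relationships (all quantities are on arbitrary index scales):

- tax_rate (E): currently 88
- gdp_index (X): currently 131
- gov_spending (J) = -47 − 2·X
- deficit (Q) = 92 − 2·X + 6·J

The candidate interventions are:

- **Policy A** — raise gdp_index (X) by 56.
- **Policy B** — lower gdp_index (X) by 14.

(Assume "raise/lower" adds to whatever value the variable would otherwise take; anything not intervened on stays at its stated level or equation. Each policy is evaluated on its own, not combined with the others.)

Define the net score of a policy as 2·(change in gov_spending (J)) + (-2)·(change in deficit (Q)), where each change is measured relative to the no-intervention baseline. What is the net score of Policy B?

-336

Baseline:
  X = 131
  J = -47 − 2·131 = -309
  Q = 92 − 2·131 + 6·(-309) = -2024
Policy B (X − 14):
  X = 131 − 14 = 117
  J = -47 − 2·117 = -281
  Q = 92 − 2·117 + 6·(-281) = -1828
ΔJ = -281 − (-309) = 28; ΔQ = -1828 − (-2024) = 196
Score = 2·28 + (-2)·196 = -336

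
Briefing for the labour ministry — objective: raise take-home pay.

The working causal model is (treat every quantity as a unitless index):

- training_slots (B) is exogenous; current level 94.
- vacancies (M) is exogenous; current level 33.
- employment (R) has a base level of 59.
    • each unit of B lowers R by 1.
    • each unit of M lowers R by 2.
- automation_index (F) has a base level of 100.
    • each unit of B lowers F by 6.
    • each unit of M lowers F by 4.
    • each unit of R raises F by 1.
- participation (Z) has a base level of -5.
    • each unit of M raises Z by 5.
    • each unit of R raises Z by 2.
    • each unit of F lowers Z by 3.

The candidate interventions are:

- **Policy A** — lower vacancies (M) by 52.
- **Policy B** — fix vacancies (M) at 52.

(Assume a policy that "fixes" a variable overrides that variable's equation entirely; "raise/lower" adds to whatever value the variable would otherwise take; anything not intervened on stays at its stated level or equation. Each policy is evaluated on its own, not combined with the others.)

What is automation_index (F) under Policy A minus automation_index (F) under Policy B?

426

Policy A (M − 52):
  B = 94
  M = 33 − 52 = -19
  R = 59 − 94 − 2·(-19) = 3
  F = 100 − 6·94 − 4·(-19) + 3 = -385
Policy B (M := 52):
  B = 94
  M = 52
  R = 59 − 94 − 2·52 = -139
  F = 100 − 6·94 − 4·52 + (-139) = -811
F: -385 − (-811) = 426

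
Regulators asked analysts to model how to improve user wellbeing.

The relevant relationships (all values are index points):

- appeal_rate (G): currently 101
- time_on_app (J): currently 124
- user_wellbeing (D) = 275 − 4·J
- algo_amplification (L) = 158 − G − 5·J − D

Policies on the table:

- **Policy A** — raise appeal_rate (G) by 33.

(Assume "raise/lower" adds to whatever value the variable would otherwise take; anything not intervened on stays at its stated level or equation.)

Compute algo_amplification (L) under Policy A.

-375

Policy A (G + 33):
  G = 101 + 33 = 134
  J = 124
  D = 275 − 4·124 = -221
  L = 158 − 134 − 5·124 − (-221) = -375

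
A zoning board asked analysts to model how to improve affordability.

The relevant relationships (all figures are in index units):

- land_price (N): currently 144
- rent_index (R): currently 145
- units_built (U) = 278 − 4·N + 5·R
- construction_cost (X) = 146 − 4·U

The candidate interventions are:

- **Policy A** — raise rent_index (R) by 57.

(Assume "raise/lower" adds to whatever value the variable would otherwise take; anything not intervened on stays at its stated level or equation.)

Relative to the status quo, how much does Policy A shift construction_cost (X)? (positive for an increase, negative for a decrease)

Baseline:
  N = 144
  R = 145
  U = 278 − 4·144 + 5·145 = 427
  X = 146 − 4·427 = -1562
Policy A (R + 57):
  N = 144
  R = 145 + 57 = 202
  U = 278 − 4·144 + 5·202 = 712
  X = 146 − 4·712 = -2702
Change in X: -2702 − (-1562) = -1140

-1140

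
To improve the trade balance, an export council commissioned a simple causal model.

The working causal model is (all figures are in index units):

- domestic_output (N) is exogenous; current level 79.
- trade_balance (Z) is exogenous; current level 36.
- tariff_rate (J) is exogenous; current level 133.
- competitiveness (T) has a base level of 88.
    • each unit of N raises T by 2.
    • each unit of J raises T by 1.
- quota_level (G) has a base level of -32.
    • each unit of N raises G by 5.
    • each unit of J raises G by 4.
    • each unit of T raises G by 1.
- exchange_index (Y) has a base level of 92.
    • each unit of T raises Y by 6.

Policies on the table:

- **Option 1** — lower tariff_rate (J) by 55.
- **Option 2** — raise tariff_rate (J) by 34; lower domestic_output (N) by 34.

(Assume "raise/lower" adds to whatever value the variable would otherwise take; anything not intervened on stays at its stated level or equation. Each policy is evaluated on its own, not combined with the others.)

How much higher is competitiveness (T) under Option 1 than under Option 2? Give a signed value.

-21

Option 1 (J − 55):
  N = 79
  J = 133 − 55 = 78
  T = 88 + 2·79 + 78 = 324
Option 2 (J + 34, N − 34):
  N = 79 − 34 = 45
  J = 133 + 34 = 167
  T = 88 + 2·45 + 167 = 345
T: 324 − 345 = -21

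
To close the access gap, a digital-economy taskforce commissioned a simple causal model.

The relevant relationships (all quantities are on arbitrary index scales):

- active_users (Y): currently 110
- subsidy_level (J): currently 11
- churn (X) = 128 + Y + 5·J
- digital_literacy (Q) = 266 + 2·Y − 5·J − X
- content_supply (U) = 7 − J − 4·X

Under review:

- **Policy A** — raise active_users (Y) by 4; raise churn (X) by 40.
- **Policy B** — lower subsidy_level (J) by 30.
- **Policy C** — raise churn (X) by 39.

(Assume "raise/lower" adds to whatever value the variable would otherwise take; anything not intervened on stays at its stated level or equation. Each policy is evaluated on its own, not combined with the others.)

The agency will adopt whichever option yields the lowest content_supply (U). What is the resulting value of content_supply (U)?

Policy A (Y + 4, X + 40):
  Y = 110 + 4 = 114
  J = 11
  X = 128 + 114 + 5·11 (+40 from intervention) = 337
  U = 7 − 11 − 4·337 = -1352
Policy B (J − 30):
  Y = 110
  J = 11 − 30 = -19
  X = 128 + 110 + 5·(-19) = 143
  U = 7 − (-19) − 4·143 = -546
Policy C (X + 39):
  Y = 110
  J = 11
  X = 128 + 110 + 5·11 (+39 from intervention) = 332
  U = 7 − 11 − 4·332 = -1332
Comparing — Policy A: U=-1352, Policy B: U=-546, Policy C: U=-1332. Lowest is -1352 (Policy A).

-1352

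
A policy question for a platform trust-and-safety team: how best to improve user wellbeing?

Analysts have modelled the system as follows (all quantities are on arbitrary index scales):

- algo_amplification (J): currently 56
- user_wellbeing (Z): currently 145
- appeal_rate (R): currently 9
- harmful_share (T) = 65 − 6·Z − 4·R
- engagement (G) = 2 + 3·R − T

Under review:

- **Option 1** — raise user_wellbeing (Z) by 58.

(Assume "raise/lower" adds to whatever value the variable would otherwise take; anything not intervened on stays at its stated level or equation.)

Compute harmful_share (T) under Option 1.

-1189

Option 1 (Z + 58):
  Z = 145 + 58 = 203
  R = 9
  T = 65 − 6·203 − 4·9 = -1189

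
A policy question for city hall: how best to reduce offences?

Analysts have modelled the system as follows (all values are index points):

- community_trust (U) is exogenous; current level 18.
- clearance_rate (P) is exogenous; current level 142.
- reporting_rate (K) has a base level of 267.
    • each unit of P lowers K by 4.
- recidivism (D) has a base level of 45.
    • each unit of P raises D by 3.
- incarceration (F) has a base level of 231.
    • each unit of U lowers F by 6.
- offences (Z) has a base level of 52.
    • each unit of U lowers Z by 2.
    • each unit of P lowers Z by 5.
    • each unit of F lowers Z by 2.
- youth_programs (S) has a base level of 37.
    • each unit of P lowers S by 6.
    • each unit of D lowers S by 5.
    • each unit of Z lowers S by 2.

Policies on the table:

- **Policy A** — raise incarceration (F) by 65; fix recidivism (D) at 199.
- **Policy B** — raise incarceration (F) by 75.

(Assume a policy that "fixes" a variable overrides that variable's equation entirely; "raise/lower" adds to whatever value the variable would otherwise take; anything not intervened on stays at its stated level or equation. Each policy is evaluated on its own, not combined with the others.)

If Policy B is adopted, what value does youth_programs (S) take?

Policy B (F + 75):
  U = 18
  P = 142
  D = 45 + 3·142 = 471
  F = 231 − 6·18 (+75 from intervention) = 198
  Z = 52 − 2·18 − 5·142 − 2·198 = -1090
  S = 37 − 6·142 − 5·471 − 2·(-1090) = -990

-990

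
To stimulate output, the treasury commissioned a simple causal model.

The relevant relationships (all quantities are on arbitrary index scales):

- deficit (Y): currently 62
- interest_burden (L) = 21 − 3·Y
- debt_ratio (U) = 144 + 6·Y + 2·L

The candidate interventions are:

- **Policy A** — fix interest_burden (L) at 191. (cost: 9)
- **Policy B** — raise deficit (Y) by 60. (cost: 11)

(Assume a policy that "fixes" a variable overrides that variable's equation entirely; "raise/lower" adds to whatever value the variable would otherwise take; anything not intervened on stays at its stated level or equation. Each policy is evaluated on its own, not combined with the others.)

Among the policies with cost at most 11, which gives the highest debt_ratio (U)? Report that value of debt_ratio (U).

Policy A (L := 191):
  Y = 62
  L = 191
  U = 144 + 6·62 + 2·191 = 898
Policy B (Y + 60):
  Y = 62 + 60 = 122
  L = 21 − 3·122 = -345
  U = 144 + 6·122 + 2·(-345) = 186
Comparing — Policy A: U=898, Policy B: U=186. Highest is 898 (Policy A).

898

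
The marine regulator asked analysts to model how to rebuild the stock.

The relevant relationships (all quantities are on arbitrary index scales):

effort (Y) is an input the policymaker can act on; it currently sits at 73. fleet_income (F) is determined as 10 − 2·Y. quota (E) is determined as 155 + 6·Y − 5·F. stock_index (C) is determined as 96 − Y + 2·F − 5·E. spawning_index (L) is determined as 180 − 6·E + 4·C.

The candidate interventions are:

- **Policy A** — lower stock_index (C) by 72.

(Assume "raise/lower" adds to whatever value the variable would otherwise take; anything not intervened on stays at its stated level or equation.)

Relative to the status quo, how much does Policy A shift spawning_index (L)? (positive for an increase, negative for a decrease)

Baseline:
  Y = 73
  F = 10 − 2·73 = -136
  E = 155 + 6·73 − 5·(-136) = 1273
  C = 96 − 73 + 2·(-136) − 5·1273 = -6614
  L = 180 − 6·1273 + 4·(-6614) = -33914
Policy A (C − 72):
  Y = 73
  F = 10 − 2·73 = -136
  E = 155 + 6·73 − 5·(-136) = 1273
  C = 96 − 73 + 2·(-136) − 5·1273 (−72 from intervention) = -6686
  L = 180 − 6·1273 + 4·(-6686) = -34202
Change in L: -34202 − (-33914) = -288

-288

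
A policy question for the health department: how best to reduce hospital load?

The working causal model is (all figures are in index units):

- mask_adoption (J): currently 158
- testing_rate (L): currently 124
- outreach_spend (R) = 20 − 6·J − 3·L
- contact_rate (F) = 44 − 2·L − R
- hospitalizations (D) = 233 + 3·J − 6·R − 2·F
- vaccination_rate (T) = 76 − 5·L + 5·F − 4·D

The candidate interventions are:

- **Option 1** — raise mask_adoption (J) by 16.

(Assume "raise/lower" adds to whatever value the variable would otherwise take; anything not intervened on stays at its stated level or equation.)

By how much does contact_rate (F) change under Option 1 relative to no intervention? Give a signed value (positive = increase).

96

Baseline:
  J = 158
  L = 124
  R = 20 − 6·158 − 3·124 = -1300
  F = 44 − 2·124 − (-1300) = 1096
Option 1 (J + 16):
  J = 158 + 16 = 174
  L = 124
  R = 20 − 6·174 − 3·124 = -1396
  F = 44 − 2·124 − (-1396) = 1192
Change in F: 1192 − 1096 = 96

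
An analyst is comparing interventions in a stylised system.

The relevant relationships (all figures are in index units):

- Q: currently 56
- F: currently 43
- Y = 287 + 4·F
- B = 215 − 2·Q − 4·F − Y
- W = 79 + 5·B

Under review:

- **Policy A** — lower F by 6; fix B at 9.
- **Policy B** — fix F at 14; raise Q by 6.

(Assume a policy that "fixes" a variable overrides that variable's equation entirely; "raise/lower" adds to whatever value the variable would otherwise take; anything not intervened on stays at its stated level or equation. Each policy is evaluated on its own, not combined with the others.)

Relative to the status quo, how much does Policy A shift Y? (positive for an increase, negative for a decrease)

-24

Baseline:
  F = 43
  Y = 287 + 4·43 = 459
Policy A (F − 6, B := 9):
  F = 43 − 6 = 37
  Y = 287 + 4·37 = 435
Change in Y: 435 − 459 = -24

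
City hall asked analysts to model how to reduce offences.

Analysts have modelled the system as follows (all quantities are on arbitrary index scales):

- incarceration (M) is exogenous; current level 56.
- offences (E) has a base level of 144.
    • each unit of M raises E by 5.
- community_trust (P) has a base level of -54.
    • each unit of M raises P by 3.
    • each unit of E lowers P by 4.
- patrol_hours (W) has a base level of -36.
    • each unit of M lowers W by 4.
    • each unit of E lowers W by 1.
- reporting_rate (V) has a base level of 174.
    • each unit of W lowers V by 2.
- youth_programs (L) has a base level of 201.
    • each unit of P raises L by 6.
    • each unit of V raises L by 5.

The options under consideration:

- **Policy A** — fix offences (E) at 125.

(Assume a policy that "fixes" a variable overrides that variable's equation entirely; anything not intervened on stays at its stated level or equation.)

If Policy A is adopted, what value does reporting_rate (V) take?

944

Policy A (E := 125):
  M = 56
  E = 125
  W = -36 − 4·56 − 125 = -385
  V = 174 − 2·(-385) = 944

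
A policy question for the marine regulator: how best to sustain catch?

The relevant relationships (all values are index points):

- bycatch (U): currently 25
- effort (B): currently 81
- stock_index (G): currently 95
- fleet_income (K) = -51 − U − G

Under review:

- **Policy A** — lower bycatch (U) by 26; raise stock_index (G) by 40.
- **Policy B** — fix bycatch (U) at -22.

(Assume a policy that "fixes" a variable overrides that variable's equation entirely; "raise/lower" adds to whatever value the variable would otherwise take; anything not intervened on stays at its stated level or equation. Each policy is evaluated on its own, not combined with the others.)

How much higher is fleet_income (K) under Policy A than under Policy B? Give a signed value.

Policy A (U − 26, G + 40):
  U = 25 − 26 = -1
  G = 95 + 40 = 135
  K = -51 − (-1) − 135 = -185
Policy B (U := -22):
  U = -22
  G = 95
  K = -51 − (-22) − 95 = -124
K: -185 − (-124) = -61

-61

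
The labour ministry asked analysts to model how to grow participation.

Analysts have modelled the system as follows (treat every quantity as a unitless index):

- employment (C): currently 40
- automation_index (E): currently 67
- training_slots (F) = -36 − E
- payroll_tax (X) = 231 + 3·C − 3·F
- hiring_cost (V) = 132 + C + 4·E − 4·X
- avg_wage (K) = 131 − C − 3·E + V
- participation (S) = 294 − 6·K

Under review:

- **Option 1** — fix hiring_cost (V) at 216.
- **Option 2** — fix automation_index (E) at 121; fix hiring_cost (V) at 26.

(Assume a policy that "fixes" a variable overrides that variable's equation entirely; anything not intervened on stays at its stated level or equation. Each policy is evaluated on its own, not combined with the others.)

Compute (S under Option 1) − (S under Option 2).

Option 1 (V := 216):
  C = 40
  E = 67
  F = -36 − 67 = -103
  X = 231 + 3·40 − 3·(-103) = 660
  V = 216
  K = 131 − 40 − 3·67 + 216 = 106
  S = 294 − 6·106 = -342
Option 2 (E := 121, V := 26):
  C = 40
  E = 121
  F = -36 − 121 = -157
  X = 231 + 3·40 − 3·(-157) = 822
  V = 26
  K = 131 − 40 − 3·121 + 26 = -246
  S = 294 − 6·(-246) = 1770
S: -342 − 1770 = -2112

-2112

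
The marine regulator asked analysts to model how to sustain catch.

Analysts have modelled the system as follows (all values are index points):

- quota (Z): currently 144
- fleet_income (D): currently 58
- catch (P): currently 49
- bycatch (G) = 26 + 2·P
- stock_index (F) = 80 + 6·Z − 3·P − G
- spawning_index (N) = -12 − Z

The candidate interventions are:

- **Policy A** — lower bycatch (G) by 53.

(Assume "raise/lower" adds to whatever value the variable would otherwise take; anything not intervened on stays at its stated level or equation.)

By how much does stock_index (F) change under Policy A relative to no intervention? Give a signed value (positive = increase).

Baseline:
  Z = 144
  P = 49
  G = 26 + 2·49 = 124
  F = 80 + 6·144 − 3·49 − 124 = 673
Policy A (G − 53):
  Z = 144
  P = 49
  G = 26 + 2·49 (−53 from intervention) = 71
  F = 80 + 6·144 − 3·49 − 71 = 726
Change in F: 726 − 673 = 53

53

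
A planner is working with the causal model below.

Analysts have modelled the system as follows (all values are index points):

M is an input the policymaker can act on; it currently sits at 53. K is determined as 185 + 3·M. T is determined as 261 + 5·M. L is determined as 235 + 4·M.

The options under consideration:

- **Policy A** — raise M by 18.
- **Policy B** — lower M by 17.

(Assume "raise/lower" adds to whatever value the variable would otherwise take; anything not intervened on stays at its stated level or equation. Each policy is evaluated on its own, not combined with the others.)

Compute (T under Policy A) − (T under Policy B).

175

Policy A (M + 18):
  M = 53 + 18 = 71
  T = 261 + 5·71 = 616
Policy B (M − 17):
  M = 53 − 17 = 36
  T = 261 + 5·36 = 441
T: 616 − 441 = 175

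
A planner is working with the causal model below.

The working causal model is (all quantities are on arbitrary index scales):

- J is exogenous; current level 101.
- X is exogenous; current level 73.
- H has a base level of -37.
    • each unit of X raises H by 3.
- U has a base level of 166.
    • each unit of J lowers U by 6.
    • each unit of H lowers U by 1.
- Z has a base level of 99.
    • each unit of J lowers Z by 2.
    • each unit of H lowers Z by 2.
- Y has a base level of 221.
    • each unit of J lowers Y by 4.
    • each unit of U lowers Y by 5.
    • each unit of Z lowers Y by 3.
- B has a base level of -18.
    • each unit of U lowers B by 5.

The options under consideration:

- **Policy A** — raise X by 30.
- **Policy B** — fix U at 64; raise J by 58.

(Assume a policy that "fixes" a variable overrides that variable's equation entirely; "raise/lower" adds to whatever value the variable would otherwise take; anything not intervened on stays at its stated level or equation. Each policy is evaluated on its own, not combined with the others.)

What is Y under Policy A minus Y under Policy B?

Policy A (X + 30):
  J = 101
  X = 73 + 30 = 103
  H = -37 + 3·103 = 272
  U = 166 − 6·101 − 272 = -712
  Z = 99 − 2·101 − 2·272 = -647
  Y = 221 − 4·101 − 5·(-712) − 3·(-647) = 5318
Policy B (U := 64, J + 58):
  J = 101 + 58 = 159
  X = 73
  H = -37 + 3·73 = 182
  U = 64
  Z = 99 − 2·159 − 2·182 = -583
  Y = 221 − 4·159 − 5·64 − 3·(-583) = 1014
Y: 5318 − 1014 = 4304

4304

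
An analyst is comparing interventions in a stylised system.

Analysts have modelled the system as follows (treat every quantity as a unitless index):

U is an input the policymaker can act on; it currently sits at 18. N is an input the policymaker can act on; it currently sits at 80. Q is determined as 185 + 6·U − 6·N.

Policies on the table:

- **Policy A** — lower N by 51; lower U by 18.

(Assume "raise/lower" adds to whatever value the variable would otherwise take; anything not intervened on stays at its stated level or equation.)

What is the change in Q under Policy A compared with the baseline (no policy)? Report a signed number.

198

Baseline:
  U = 18
  N = 80
  Q = 185 + 6·18 − 6·80 = -187
Policy A (N − 51, U − 18):
  U = 18 − 18 = 0
  N = 80 − 51 = 29
  Q = 185 + 6·0 − 6·29 = 11
Change in Q: 11 − (-187) = 198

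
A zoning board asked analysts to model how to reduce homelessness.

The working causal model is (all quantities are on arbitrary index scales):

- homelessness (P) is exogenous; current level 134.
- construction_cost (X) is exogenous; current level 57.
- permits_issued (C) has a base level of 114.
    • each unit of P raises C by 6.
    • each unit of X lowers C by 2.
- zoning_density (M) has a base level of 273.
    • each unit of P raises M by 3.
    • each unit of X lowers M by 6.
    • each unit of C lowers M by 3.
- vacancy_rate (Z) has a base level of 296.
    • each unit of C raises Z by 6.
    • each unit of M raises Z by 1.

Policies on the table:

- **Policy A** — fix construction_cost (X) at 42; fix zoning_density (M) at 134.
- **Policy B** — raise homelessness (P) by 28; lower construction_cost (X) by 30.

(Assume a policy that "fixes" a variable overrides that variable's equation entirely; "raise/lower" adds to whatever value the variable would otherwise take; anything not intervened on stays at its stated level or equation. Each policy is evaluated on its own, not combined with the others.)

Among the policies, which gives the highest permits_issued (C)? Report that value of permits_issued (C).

1032

Policy A (X := 42, M := 134):
  P = 134
  X = 42
  C = 114 + 6·134 − 2·42 = 834
Policy B (P + 28, X − 30):
  P = 134 + 28 = 162
  X = 57 − 30 = 27
  C = 114 + 6·162 − 2·27 = 1032
Comparing — Policy A: C=834, Policy B: C=1032. Highest is 1032 (Policy B).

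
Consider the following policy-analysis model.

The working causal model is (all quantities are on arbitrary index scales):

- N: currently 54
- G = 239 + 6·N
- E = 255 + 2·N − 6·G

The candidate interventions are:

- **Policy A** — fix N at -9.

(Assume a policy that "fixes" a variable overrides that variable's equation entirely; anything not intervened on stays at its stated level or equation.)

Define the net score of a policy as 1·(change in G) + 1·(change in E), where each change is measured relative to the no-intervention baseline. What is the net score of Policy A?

Baseline:
  N = 54
  G = 239 + 6·54 = 563
  E = 255 + 2·54 − 6·563 = -3015
Policy A (N := -9):
  N = -9
  G = 239 + 6·(-9) = 185
  E = 255 + 2·(-9) − 6·185 = -873
ΔG = 185 − 563 = -378; ΔE = -873 − (-3015) = 2142
Score = 1·(-378) + 1·2142 = 1764

1764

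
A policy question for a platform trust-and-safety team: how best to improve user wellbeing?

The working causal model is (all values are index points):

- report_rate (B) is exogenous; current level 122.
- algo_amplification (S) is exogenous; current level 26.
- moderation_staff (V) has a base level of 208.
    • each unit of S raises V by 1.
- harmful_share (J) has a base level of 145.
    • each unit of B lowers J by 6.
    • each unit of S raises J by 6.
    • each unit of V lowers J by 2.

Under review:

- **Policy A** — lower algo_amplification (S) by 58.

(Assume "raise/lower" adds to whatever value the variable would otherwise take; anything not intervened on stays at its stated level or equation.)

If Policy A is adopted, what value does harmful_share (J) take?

Policy A (S − 58):
  B = 122
  S = 26 − 58 = -32
  V = 208 + (-32) = 176
  J = 145 − 6·122 + 6·(-32) − 2·176 = -1131

-1131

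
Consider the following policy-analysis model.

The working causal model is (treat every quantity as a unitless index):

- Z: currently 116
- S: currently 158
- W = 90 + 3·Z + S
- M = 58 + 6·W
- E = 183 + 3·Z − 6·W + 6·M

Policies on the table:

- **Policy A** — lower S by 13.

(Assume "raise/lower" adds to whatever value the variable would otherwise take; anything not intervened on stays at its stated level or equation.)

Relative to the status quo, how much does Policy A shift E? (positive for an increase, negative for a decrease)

-390

Baseline:
  Z = 116
  S = 158
  W = 90 + 3·116 + 158 = 596
  M = 58 + 6·596 = 3634
  E = 183 + 3·116 − 6·596 + 6·3634 = 18759
Policy A (S − 13):
  Z = 116
  S = 158 − 13 = 145
  W = 90 + 3·116 + 145 = 583
  M = 58 + 6·583 = 3556
  E = 183 + 3·116 − 6·583 + 6·3556 = 18369
Change in E: 18369 − 18759 = -390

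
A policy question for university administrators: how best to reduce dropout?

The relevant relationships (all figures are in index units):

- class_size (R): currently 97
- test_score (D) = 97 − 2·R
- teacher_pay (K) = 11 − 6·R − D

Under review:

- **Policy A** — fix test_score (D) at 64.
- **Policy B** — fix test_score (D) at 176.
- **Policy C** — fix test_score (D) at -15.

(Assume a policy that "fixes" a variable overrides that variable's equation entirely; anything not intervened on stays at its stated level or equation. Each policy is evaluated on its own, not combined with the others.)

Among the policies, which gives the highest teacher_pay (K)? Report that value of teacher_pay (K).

Policy A (D := 64):
  R = 97
  D = 64
  K = 11 − 6·97 − 64 = -635
Policy B (D := 176):
  R = 97
  D = 176
  K = 11 − 6·97 − 176 = -747
Policy C (D := -15):
  R = 97
  D = -15
  K = 11 − 6·97 − (-15) = -556
Comparing — Policy A: K=-635, Policy B: K=-747, Policy C: K=-556. Highest is -556 (Policy C).

-556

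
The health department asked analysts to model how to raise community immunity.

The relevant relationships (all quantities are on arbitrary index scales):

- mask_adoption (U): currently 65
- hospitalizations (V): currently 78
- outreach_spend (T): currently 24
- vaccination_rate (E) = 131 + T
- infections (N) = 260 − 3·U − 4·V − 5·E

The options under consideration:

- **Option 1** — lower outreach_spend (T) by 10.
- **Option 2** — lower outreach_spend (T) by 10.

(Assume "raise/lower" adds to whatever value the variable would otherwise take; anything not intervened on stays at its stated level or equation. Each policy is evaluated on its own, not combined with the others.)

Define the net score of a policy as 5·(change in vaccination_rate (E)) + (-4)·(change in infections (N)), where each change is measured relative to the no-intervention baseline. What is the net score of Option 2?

Baseline:
  U = 65
  V = 78
  T = 24
  E = 131 + 24 = 155
  N = 260 − 3·65 − 4·78 − 5·155 = -1022
Option 2 (T − 10):
  U = 65
  V = 78
  T = 24 − 10 = 14
  E = 131 + 14 = 145
  N = 260 − 3·65 − 4·78 − 5·145 = -972
ΔE = 145 − 155 = -10; ΔN = -972 − (-1022) = 50
Score = 5·(-10) + (-4)·50 = -250

-250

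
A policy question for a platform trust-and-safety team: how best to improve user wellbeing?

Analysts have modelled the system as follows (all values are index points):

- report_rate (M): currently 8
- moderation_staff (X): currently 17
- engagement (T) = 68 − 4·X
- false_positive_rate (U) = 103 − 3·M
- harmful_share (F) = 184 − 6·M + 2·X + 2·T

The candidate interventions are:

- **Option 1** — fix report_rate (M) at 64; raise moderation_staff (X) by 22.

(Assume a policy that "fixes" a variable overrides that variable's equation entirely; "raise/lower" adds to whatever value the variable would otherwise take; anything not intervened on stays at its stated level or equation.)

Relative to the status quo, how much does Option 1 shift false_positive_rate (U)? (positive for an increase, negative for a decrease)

-168

Baseline:
  M = 8
  U = 103 − 3·8 = 79
Option 1 (M := 64, X + 22):
  M = 64
  U = 103 − 3·64 = -89
Change in U: -89 − 79 = -168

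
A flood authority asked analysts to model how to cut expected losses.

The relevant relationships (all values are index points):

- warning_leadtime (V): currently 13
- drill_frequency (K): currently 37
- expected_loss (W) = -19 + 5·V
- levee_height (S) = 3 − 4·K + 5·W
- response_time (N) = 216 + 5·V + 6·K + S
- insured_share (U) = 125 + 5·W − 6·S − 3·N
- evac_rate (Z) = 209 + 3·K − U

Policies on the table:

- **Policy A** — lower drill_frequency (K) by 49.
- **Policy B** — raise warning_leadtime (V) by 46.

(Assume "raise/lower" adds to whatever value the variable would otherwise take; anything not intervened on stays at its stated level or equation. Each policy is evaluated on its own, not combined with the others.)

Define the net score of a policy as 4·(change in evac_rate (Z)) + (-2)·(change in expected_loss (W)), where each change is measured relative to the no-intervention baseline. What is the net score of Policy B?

39100

Baseline:
  V = 13
  K = 37
  W = -19 + 5·13 = 46
  S = 3 − 4·37 + 5·46 = 85
  N = 216 + 5·13 + 6·37 + 85 = 588
  U = 125 + 5·46 − 6·85 − 3·588 = -1919
  Z = 209 + 3·37 − (-1919) = 2239
Policy B (V + 46):
  V = 13 + 46 = 59
  K = 37
  W = -19 + 5·59 = 276
  S = 3 − 4·37 + 5·276 = 1235
  N = 216 + 5·59 + 6·37 + 1235 = 1968
  U = 125 + 5·276 − 6·1235 − 3·1968 = -11809
  Z = 209 + 3·37 − (-11809) = 12129
ΔZ = 12129 − 2239 = 9890; ΔW = 276 − 46 = 230
Score = 4·9890 + (-2)·230 = 39100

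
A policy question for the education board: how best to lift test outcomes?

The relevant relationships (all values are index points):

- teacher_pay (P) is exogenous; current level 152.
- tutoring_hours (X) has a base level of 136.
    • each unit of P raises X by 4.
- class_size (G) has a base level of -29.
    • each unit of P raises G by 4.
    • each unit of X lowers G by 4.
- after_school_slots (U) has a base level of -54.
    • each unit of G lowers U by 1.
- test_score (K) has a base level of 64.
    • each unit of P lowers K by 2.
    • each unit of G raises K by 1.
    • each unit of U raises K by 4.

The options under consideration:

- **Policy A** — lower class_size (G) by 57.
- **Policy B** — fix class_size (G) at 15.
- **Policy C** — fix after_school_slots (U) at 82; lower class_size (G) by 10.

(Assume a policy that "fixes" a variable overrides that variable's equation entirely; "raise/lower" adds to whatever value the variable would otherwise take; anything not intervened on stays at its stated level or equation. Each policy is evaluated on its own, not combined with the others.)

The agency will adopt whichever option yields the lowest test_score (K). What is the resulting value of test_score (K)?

Policy A (G − 57):
  P = 152
  X = 136 + 4·152 = 744
  G = -29 + 4·152 − 4·744 (−57 from intervention) = -2454
  U = -54 − (-2454) = 2400
  K = 64 − 2·152 + (-2454) + 4·2400 = 6906
Policy B (G := 15):
  P = 152
  X = 136 + 4·152 = 744
  G = 15
  U = -54 − 15 = -69
  K = 64 − 2·152 + 15 + 4·(-69) = -501
Policy C (U := 82, G − 10):
  P = 152
  X = 136 + 4·152 = 744
  G = -29 + 4·152 − 4·744 (−10 from intervention) = -2407
  U = 82
  K = 64 − 2·152 + (-2407) + 4·82 = -2319
Comparing — Policy A: K=6906, Policy B: K=-501, Policy C: K=-2319. Lowest is -2319 (Policy C).

-2319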